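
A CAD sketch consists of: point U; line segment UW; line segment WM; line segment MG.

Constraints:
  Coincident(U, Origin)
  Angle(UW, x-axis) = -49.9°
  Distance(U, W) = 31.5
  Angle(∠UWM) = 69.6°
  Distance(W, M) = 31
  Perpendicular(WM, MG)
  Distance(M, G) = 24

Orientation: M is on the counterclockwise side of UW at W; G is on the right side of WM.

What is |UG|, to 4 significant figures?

57.15

∠UWM = 69.6°, so WM runs at -49.9° + (180° − 69.6°) = 60.50° from the x-axis; with |WM| = 31.0, M = W + 31.0·(cos 60.50°, sin 60.50°) = (35.56, 2.886). The perpendicularity gives MG at right angles to WM; with |MG| = 24.0 on the right of WM, G = M + 24.0·(0.8704, -0.4924) = (56.44, -8.932). Then |UG| = |G − U| = 57.15.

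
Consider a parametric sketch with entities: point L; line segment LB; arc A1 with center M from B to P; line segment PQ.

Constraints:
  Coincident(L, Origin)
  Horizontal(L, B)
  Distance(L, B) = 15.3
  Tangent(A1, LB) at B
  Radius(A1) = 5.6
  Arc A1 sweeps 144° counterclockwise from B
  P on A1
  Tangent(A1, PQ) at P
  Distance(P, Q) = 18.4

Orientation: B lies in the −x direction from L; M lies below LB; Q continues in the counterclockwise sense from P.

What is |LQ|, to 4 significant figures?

21.27

L is at the origin; LB is horizontal with |LB| = 15.3 and B on the −x side, so B = (-15.30, 0.000). Since A1 is tangent to LB there, MB ⟂ LB, so M = B + (0, -5.6) = (-15.30, -5.600). On A1, B sits at bearing 90° from M; a 144° counterclockwise sweep puts P at bearing 234°, so P = M + 5.6·(cos 234°, sin 234°) = (-18.59, -10.13). Since A1 is tangent to PQ there, MP ⟂ PQ, so PQ runs along (−sin 234°, cos 234°); with |PQ| = 18.4, Q = (-3.706, -20.95). Then |LQ| = |Q − L| = 21.27.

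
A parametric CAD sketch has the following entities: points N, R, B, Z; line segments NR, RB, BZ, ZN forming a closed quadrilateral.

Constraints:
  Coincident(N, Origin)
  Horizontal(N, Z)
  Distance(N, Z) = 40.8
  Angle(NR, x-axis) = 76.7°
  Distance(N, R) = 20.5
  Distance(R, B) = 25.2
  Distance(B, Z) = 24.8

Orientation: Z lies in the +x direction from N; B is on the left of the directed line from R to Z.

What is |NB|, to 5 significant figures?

37.190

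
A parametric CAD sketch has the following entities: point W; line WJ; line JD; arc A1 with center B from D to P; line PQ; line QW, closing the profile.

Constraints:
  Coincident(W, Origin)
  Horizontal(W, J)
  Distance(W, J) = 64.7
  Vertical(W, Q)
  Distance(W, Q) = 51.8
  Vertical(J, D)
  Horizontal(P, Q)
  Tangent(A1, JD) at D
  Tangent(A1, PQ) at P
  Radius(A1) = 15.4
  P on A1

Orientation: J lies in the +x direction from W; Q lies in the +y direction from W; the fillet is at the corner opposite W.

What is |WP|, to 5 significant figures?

71.510

W is at the origin; W and J share the same y with |WJ| = 64.7 and J on the +x side, so J = (64.700, 0.0000). WQ is vertical with |WQ| = 51.8 and Q on the +y side, so Q = (0.0000, 51.800). The virtual corner opposite W is at (64.700, 51.800). A1 meets JD tangentially, so BD is at right angles to JD and A1 meets PQ tangentially, so BP is at right angles to PQ, with radius 15.4, so the center B sits 15.4 in from both sides at B = (49.300, 36.400). That places the tangent points at D = (64.700, 36.400) on JD and P = (49.300, 51.800) on PQ. Then |WP| = |P − W| = 71.510.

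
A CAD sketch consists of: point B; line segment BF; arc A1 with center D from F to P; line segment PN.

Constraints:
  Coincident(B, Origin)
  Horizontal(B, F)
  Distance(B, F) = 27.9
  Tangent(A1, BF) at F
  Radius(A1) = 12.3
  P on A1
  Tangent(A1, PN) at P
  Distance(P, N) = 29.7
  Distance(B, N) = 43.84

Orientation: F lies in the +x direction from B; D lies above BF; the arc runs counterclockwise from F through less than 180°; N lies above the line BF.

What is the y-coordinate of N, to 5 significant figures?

41.436

B is at the origin; BF is horizontal with |BF| = 27.9 and F on the +x side, so F = (27.900, 0.0000). Since A1 is tangent to BF there, DF ⟂ BF, so D = F + (0, 12.3) = (27.900, 12.300). Since DP ⟂ PN (tangency), |DN| = √(12.3² + 29.7²) = 32.146 regardless of where P sits on A1. So N lies on both circle(B, 43.84) and circle(D, 32.146); the above-BF intersection is N = (14.318, 41.436). P is the foot of the tangent from N: P = (36.211, 21.367).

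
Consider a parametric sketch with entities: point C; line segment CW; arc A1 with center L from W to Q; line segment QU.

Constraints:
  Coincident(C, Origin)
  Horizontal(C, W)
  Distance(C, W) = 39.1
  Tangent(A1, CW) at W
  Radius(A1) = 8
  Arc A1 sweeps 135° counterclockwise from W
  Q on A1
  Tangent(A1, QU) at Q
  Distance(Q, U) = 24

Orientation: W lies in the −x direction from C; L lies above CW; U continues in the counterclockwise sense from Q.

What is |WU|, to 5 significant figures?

32.650

C is at the origin; CW is horizontal with |CW| = 39.1 and W on the −x side, so W = (-39.100, 0.0000). Tangency of A1 to CW means the radius LW is perpendicular to CW, so L = W + (0, 8) = (-39.100, 8.0000). On A1, W sits at bearing -90° from L; a 135° counterclockwise sweep puts Q at bearing 45°, so Q = L + 8.0·(cos 45°, sin 45°) = (-33.443, 13.657). The tangent condition forces LQ to be normal to QU, so QU runs along (−sin 45°, cos 45°); with |QU| = 24.0, U = (-50.414, 30.627). Then |WU| = |U − W| = 32.650.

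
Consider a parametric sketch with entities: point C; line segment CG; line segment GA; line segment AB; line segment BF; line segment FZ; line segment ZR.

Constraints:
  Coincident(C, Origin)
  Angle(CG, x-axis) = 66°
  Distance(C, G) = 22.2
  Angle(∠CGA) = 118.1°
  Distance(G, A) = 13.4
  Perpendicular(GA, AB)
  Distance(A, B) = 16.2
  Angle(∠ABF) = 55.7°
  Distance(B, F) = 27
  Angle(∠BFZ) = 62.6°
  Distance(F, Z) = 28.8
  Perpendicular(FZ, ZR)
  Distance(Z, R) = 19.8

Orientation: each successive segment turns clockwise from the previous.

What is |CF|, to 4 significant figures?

18.66

GA is perpendicular to AB, so AB runs at -85.90°; with |AB| = 16.2, B = (23.55, 5.080). ∠ABF = 55.7° gives BF at 149.8° from the x-axis; with |BF| = 27.0, F = (0.2181, 18.66). Then |CF| = |F − C| = 18.66.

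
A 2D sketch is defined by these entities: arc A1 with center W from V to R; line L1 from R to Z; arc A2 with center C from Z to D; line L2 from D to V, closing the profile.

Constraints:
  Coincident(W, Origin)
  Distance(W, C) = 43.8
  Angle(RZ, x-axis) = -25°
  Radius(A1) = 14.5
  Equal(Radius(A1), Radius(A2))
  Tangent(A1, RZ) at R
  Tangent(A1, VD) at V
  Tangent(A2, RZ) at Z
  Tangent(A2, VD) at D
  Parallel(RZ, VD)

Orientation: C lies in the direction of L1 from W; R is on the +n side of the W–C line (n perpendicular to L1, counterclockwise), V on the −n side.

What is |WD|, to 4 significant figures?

46.14

The slot axis is L1's direction at -25.0°, so u = (cos -25.0°, sin -25.0°) = (0.9063, -0.4226) and n = (−sin -25.0°, cos -25.0°) = (0.4226, 0.9063). W is at the origin and C lies 43.8 along u from W, so C = 43.8·u = (39.70, -18.51). Tangency of A1 to both parallel lines with radius 14.5 puts R and V at W ± 14.5·n: R = (6.128, 13.14), V = (-6.128, -13.14). Equal radii place Z and D the same way about C: Z = C + 14.5·n = (45.82, -5.369), D = C − 14.5·n = (33.57, -31.65). Then |WD| = |D − W| = 46.14.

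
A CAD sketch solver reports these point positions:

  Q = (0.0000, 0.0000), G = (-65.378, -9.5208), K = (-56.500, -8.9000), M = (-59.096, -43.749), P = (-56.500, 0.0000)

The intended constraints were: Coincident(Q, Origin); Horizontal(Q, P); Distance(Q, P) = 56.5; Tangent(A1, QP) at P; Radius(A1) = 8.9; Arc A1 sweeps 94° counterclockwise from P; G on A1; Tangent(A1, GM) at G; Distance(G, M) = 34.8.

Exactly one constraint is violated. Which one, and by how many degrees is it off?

Tangent(A1, GM) at G — off by 6.40°.

Q = (0.00, 0.00) ✓; Q.y = 0.00, P.y = 0.00 ✓; |QP| = 56.50 ✓; ∠(KP, PQ) = 90.00° ✓; |KP| = 8.900 ✓; bearing(K→G) − bearing(K→P) = 94.00° ✓; |KG| = 8.900 ✓; ∠(KG, GM) = 83.60° ✗; |GM| = 34.80 ✓.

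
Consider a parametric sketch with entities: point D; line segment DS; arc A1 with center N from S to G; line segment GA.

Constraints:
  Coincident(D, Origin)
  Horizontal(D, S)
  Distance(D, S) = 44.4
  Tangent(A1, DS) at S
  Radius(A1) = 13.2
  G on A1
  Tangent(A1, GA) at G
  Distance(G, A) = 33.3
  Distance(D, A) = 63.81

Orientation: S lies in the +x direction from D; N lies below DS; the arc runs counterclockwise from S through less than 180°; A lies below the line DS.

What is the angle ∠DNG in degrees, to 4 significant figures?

32.80°

Checks: ∠(NS, SD) = 90.00° ✓; |NS| = 13.20 ✓; |NG| = 13.20 ✓; ∠(NG, GA) = 90.00° ✓; |GA| = 33.30 ✓; |DA| = 63.81 ✓.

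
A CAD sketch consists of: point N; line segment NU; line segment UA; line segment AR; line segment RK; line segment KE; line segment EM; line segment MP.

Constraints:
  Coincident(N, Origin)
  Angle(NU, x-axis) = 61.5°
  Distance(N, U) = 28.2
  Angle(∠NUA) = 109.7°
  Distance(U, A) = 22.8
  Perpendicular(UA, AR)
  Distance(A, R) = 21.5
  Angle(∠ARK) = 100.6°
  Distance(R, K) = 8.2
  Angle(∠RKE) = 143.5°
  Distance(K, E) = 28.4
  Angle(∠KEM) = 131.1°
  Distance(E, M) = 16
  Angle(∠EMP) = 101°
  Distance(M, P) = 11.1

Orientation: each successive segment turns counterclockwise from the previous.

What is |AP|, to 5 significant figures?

29.497

N is at the origin; NU runs at 61.5° with length 28.2, so U = (13.456, 24.783). ∠NUA = 109.7° gives UA at 131.80° from the x-axis; with |UA| = 22.8, A = (-1.7411, 41.779). The perpendicularity gives AR at right angles to UA, so AR runs at -138.20°; with |AR| = 21.5, R = (-17.769, 27.449). ∠ARK = 100.6° gives RK at -58.800° from the x-axis; with |RK| = 8.2, K = (-13.521, 20.435). ∠RKE = 143.5° gives KE at -22.300° from the x-axis; with |KE| = 28.4, E = (12.755, 9.6585). ∠KEM = 131.1° gives EM at 26.600° from the x-axis; with |EM| = 16.0, M = (27.061, 16.823). ∠EMP = 101.0° gives MP at 105.60° from the x-axis; with |MP| = 11.1, P = (24.076, 27.514). Then |AP| = |P − A| = 29.497.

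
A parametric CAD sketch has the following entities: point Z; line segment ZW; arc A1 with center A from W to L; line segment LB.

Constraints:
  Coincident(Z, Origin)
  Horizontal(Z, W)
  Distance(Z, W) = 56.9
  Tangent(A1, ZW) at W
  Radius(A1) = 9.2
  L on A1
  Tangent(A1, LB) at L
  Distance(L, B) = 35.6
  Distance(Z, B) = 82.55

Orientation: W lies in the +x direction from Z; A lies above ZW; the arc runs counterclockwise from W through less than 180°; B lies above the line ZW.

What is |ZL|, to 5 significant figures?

66.537

Checks: |AL| = 9.200 ✓; ∠(AL, LB) = 90.00° ✓; |LB| = 35.60 ✓; |ZB| = 82.55 ✓.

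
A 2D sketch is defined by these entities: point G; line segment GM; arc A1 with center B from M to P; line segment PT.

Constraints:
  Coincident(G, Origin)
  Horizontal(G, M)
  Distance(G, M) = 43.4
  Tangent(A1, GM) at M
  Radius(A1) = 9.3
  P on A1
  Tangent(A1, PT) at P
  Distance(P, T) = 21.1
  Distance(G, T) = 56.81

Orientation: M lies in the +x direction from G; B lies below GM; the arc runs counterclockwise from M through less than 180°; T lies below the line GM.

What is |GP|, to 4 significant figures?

38.32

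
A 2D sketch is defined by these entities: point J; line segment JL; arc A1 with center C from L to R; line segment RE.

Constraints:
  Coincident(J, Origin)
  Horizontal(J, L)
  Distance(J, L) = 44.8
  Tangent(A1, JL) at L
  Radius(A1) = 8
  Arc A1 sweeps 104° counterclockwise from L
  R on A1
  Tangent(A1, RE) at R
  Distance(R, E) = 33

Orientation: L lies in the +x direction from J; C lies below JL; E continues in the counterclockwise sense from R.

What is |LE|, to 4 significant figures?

41.96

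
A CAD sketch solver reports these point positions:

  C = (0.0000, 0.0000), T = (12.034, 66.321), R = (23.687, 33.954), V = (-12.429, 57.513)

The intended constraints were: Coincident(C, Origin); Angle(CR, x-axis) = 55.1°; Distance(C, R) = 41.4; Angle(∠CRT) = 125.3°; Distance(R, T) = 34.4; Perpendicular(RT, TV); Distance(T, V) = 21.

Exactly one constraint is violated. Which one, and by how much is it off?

Distance(T, V) = 21 — off by 5.00.

C = (0.00, 0.00) ✓; CR at 55.10° ✓; |CR| = 41.40 ✓; ∠CRT = 125.3° ✓; |RT| = 34.40 ✓; ∠(RT, TV) = 90.00° ✓; |TV| = 26.00 ✗.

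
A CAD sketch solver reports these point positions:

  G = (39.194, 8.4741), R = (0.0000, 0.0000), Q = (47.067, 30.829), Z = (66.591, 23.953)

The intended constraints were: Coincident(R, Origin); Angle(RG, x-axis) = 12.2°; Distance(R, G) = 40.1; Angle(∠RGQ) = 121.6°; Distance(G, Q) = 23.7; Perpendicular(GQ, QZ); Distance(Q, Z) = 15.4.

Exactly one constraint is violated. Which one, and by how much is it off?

Distance(Q, Z) = 15.4 — off by 5.30.

R = (0.00, 0.00) ✓; RG at 12.20° ✓; |RG| = 40.10 ✓; ∠RGQ = 121.6° ✓; |GQ| = 23.70 ✓; ∠(GQ, QZ) = 90.00° ✓; |QZ| = 20.70 ✗.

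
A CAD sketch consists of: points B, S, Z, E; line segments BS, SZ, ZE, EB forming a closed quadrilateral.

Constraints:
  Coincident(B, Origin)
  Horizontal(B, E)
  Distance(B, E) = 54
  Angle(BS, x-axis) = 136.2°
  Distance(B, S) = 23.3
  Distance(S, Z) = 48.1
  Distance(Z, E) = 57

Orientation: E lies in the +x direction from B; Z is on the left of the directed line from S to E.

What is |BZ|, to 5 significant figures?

50.663

B is at the origin; B and E share the same y with |BE| = 54.0 and E in +x, so E = (54.0, 0). BS runs at 136.2° with |BS| = 23.3, so S = (-16.817, 16.127). Z is determined by |SZ| = 48.1 and |ZE| = 57.0 together: it lies at the intersection of circle(S, 48.1) and circle(E, 57.0). With |SE| = 72.630, the foot of the radical line on SE is 29.876 from S and the perpendicular offset is √(48.1² − 29.876²) = 37.697. Taking the left-of-SE solution: Z = (20.683, 46.249).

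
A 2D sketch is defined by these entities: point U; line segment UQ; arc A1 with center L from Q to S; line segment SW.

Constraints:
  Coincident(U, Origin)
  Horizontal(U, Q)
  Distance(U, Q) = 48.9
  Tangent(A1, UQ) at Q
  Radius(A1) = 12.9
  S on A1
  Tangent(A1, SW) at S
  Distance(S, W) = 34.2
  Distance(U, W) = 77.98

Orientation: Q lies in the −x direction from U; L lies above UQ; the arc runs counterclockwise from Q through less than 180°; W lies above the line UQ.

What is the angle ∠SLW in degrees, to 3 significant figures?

69.3°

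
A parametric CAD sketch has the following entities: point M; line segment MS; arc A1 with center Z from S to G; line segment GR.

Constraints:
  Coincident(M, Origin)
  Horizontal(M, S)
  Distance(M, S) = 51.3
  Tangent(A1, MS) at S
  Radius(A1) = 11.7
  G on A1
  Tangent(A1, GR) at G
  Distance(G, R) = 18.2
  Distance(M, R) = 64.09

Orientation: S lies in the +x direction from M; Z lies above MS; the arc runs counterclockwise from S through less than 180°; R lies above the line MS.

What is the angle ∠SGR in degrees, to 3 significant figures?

123°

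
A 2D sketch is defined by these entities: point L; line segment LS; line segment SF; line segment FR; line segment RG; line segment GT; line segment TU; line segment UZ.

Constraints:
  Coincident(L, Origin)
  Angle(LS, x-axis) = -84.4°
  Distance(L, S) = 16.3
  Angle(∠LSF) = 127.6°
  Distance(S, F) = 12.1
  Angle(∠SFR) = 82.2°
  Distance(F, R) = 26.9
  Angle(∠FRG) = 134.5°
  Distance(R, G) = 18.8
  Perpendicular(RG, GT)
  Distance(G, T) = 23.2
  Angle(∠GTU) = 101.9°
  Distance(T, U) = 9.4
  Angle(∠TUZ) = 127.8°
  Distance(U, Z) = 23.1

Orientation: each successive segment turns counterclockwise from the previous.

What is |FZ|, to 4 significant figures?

14.08

∠GTU = 101.9° gives TU at -80.60° from the x-axis; with |TU| = 9.4, U = (-4.030, 1.716). ∠TUZ = 127.8° gives UZ at -28.40° from the x-axis; with |UZ| = 23.1, Z = (16.29, -9.271). Then |FZ| = |Z − F| = 14.08.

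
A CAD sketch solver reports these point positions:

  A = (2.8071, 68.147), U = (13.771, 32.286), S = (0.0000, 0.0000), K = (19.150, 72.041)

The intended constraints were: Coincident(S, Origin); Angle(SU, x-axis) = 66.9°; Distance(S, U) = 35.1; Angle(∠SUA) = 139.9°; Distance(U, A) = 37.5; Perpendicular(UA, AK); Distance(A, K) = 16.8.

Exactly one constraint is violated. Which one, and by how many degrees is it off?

Perpendicular(UA, AK) — off by 3.60°.

S = (0.00, 0.00) ✓; SU at 66.90° ✓; |SU| = 35.10 ✓; ∠SUA = 139.9° ✓; |UA| = 37.50 ✓; ∠(UA, AK) = 93.60° ✗; |AK| = 16.80 ✓.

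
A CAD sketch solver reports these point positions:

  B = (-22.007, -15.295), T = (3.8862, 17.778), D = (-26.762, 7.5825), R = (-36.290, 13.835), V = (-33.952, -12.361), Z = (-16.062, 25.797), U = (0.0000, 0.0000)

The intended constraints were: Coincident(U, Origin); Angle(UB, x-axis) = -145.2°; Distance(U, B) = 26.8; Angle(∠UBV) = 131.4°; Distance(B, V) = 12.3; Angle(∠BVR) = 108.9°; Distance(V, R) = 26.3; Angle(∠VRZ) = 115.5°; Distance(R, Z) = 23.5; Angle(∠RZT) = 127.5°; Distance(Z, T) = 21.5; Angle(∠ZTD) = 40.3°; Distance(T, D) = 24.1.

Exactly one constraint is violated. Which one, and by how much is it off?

Distance(T, D) = 24.1 — off by 8.20.

U = (0.00, 0.00) ✓; UB at -145.2° ✓; |UB| = 26.80 ✓; ∠UBV = 131.4° ✓; |BV| = 12.30 ✓; ∠BVR = 108.9° ✓; |VR| = 26.30 ✓; ∠VRZ = 115.5° ✓; |RZ| = 23.50 ✓; ∠RZT = 127.5° ✓; |ZT| = 21.50 ✓; ∠ZTD = 40.30° ✓; |TD| = 32.30 ✗.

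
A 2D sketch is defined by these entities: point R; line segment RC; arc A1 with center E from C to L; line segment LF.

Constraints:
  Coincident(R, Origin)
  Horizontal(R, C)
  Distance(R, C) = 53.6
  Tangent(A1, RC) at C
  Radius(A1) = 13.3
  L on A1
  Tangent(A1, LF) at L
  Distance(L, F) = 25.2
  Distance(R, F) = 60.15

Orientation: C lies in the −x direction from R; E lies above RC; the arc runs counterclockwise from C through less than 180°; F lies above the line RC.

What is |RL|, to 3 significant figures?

43.3

Checks: |EL| = 13.30 ✓; ∠(EL, LF) = 90.00° ✓; |LF| = 25.20 ✓; |RF| = 60.15 ✓.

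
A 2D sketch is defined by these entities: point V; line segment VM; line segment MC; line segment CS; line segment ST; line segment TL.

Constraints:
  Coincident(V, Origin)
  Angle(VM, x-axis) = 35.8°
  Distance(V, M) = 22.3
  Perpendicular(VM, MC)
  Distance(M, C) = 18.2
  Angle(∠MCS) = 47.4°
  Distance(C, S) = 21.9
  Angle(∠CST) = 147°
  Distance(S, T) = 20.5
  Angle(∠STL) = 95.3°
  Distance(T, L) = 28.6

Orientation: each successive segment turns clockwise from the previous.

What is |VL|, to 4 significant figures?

38.30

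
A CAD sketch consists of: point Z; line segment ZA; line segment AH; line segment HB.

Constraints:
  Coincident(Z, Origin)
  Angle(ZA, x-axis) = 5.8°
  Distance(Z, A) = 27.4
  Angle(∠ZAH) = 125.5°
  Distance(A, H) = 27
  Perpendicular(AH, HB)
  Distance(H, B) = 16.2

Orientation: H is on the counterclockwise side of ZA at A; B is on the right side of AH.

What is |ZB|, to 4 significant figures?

57.66

Z is at the origin; ZA runs at 5.8° with length 27.4, so A = 27.4·(cos 5.8°, sin 5.8°) = (27.26, 2.769). ∠ZAH = 125.5°, so AH runs at 5.8° + (180° − 125.5°) = 60.30° from the x-axis; with |AH| = 27.0, H = A + 27.0·(cos 60.30°, sin 60.30°) = (40.64, 26.22). AH is perpendicular to HB; with |HB| = 16.2 on the right of AH, B = H + 16.2·(0.8686, -0.4955) = (54.71, 18.20). Then |ZB| = |B − Z| = 57.66.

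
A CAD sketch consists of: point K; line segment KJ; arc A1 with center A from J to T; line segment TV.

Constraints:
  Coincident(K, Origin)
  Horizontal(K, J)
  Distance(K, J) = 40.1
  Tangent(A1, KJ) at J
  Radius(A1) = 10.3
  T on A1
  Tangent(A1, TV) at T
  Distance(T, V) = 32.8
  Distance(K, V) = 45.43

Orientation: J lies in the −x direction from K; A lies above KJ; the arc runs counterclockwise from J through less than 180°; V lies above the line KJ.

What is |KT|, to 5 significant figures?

31.102

K is at the origin; K and J share the same y with |KJ| = 40.1 and J on the −x side, so J = (-40.100, 0.0000). The tangent condition forces AJ to be normal to KJ, so A = J + (0, 10.3) = (-40.100, 10.300). Since AT ⟂ TV (tangency), |AV| = √(10.3² + 32.8²) = 34.379 regardless of where T sits on A1. So V lies on both circle(K, 45.43) and circle(A, 34.379); the above-KJ intersection is V = (-22.187, 39.644). T is the foot of the tangent from V: T = (-30.105, 7.8137).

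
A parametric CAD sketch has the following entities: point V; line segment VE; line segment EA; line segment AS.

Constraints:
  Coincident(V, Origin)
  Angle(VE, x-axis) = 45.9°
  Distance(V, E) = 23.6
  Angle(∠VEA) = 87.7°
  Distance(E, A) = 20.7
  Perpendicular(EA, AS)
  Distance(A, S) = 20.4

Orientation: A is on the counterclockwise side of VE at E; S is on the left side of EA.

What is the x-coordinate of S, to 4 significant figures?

-12.61

V is at the origin; VE runs at 45.9° with length 23.6, so E = 23.6·(cos 45.9°, sin 45.9°) = (16.42, 16.95). ∠VEA = 87.7°, so EA runs at 45.9° + (180° − 87.7°) = 138.2° from the x-axis; with |EA| = 20.7, A = E + 20.7·(cos 138.2°, sin 138.2°) = (0.9922, 30.75). The perpendicularity gives AS at right angles to EA; with |AS| = 20.4 on the left of EA, S = A + 20.4·(-0.6665, -0.7455) = (-12.61, 15.54). So S.x = -12.61.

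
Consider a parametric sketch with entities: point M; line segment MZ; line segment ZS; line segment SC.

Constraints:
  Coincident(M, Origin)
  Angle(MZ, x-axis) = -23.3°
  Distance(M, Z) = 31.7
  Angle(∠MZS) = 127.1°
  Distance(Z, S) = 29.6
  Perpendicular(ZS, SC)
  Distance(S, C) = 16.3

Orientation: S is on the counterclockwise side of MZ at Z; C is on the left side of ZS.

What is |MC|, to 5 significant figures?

49.543

M is at the origin; MZ runs at -23.3° with length 31.7, so Z = 31.7·(cos -23.3°, sin -23.3°) = (29.115, -12.539). ∠MZS = 127.1°, so ZS runs at -23.3° + (180° − 127.1°) = 29.600° from the x-axis; with |ZS| = 29.6, S = Z + 29.6·(cos 29.600°, sin 29.600°) = (54.852, 2.0819). The perpendicularity gives SC at right angles to ZS; with |SC| = 16.3 on the left of ZS, C = S + 16.3·(-0.49394, 0.86949) = (46.801, 16.255). Then |MC| = |C − M| = 49.543.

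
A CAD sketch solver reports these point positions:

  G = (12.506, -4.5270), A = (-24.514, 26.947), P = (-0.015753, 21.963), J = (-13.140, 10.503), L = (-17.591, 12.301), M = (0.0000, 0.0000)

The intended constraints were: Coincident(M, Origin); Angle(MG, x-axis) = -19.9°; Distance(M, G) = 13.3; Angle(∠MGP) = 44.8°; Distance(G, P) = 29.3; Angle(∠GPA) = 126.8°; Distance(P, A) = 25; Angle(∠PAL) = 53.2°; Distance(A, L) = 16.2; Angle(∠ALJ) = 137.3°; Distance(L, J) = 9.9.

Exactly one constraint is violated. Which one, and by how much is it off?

Distance(L, J) = 9.9 — off by 5.10.

M = (0.00, 0.00) ✓; MG at -19.90° ✓; |MG| = 13.30 ✓; ∠MGP = 44.80° ✓; |GP| = 29.30 ✓; ∠GPA = 126.8° ✓; |PA| = 25.00 ✓; ∠PAL = 53.20° ✓; |AL| = 16.20 ✓; ∠ALJ = 137.3° ✓; |LJ| = 4.800 ✗.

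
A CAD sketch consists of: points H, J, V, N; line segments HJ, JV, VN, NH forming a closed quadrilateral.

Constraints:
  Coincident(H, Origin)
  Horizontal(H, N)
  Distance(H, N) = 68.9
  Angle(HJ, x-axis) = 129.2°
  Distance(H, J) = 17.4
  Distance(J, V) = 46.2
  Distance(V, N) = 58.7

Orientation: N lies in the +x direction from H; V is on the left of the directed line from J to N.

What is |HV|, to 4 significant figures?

48.41

H is at the origin; H and N share the same y with |HN| = 68.9 and N in +x, so N = (68.9, 0). HJ runs at 129.2° with |HJ| = 17.4, so J = (-11.00, 13.48). V is determined by |JV| = 46.2 and |VN| = 58.7 together: it lies at the intersection of circle(J, 46.2) and circle(N, 58.7). With |JN| = 81.03, the foot of the radical line on JN is 32.42 from J and the perpendicular offset is √(46.2² − 32.42²) = 32.91. Taking the left-of-JN solution: V = (26.45, 40.54).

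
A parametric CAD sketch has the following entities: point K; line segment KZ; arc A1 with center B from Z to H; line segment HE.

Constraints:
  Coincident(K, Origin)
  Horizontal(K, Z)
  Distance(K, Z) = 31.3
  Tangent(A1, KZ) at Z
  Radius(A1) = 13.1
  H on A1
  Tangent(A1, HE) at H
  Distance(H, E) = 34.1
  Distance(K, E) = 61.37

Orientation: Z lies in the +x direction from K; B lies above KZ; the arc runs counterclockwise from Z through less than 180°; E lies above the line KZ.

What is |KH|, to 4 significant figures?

46.88

Checks: K.y = 0.00, Z.y = 0.00 ✓; |BH| = 13.10 ✓; ∠(BH, HE) = 90.00° ✓; |HE| = 34.10 ✓; |KE| = 61.37 ✓.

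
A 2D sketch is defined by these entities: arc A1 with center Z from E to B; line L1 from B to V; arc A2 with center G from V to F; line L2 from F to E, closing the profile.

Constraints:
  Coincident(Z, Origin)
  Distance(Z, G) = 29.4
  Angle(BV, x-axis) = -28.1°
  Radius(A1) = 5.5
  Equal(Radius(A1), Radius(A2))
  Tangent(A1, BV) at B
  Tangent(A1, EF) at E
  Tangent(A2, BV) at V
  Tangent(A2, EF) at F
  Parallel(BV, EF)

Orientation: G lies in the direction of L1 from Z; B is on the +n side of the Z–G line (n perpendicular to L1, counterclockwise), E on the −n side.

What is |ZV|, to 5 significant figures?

29.910

The slot axis is L1's direction at -28.1°, so u = (cos -28.1°, sin -28.1°) = (0.88213, -0.47101) and n = (−sin -28.1°, cos -28.1°) = (0.47101, 0.88213). Z is at the origin and G lies 29.4 along u from Z, so G = 29.4·u = (25.935, -13.848). Tangency of A1 to both parallel lines with radius 5.5 puts B and E at Z ± 5.5·n: B = (2.5906, 4.8517), E = (-2.5906, -4.8517). Equal radii place V and F the same way about G: V = G + 5.5·n = (28.525, -8.9961), F = G − 5.5·n = (23.344, -18.699). Then |ZV| = |V − Z| = 29.910.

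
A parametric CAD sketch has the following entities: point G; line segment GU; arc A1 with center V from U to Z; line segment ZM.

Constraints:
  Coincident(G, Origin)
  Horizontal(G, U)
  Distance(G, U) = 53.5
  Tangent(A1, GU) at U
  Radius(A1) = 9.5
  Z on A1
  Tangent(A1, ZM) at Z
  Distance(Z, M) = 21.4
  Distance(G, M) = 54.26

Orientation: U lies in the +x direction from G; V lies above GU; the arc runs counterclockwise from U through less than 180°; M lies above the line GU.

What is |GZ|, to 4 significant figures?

62.22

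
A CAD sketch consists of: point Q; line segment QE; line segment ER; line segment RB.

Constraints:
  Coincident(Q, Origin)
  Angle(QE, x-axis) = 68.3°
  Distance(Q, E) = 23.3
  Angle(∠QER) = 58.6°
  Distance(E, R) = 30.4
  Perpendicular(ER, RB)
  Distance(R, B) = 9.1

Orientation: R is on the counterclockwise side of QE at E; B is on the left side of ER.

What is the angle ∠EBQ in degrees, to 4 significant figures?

47.24°

Q is at the origin; QE runs at 68.3° with length 23.3, so E = 23.3·(cos 68.3°, sin 68.3°) = (8.615, 21.65). ∠QER = 58.6°, so ER runs at 68.3° + (180° − 58.6°) = 189.7° from the x-axis; with |ER| = 30.4, R = E + 30.4·(cos 189.7°, sin 189.7°) = (-21.35, 16.53). The perpendicularity gives RB at right angles to ER; with |RB| = 9.1 on the left of ER, B = R + 9.1·(0.1685, -0.9857) = (-19.82, 7.557). Then cos ∠EBQ = BE·BQ / (|BE||BQ|), giving 47.24°.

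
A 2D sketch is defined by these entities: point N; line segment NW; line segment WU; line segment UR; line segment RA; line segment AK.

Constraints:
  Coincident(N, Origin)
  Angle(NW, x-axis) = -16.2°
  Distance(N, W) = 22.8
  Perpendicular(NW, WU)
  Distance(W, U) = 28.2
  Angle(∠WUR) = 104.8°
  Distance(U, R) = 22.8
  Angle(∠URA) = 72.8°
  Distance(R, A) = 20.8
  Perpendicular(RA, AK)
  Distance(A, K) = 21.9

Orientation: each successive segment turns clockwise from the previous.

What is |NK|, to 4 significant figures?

27.44

∠URA = 72.8° gives RA at 71.40° from the x-axis; with |RA| = 20.8, A = (-2.132, -13.17). RA is perpendicular to AK, so AK runs at -18.60°; with |AK| = 21.9, K = (18.62, -20.16). Then |NK| = |K − N| = 27.44.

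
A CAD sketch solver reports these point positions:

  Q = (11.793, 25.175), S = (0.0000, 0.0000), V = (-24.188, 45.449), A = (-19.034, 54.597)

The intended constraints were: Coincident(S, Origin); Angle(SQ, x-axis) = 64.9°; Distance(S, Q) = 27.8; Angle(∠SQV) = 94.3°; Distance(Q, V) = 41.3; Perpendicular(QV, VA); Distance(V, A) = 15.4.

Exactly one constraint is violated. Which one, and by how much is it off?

Distance(V, A) = 15.4 — off by 4.90.

S = (0.00, 0.00) ✓; SQ at 64.90° ✓; |SQ| = 27.80 ✓; ∠SQV = 94.30° ✓; |QV| = 41.30 ✓; ∠(QV, VA) = 90.00° ✓; |VA| = 10.50 ✗.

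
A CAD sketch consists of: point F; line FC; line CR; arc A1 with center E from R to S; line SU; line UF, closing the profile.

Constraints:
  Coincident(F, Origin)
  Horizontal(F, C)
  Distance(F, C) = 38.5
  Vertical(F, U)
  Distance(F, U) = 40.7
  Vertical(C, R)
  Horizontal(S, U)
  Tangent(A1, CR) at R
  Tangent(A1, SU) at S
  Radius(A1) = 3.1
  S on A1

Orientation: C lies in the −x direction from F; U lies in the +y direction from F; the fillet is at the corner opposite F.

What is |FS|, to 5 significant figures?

53.941

F is at the origin; F and C share the same y with |FC| = 38.5 and C on the −x side, so C = (-38.500, 0.0000). F and U share the same x with |FU| = 40.7 and U on the +y side, so U = (0.0000, 40.700). The virtual corner opposite F is at (-38.500, 40.700). A1 meets CR tangentially, so ER is at right angles to CR and A1 meets SU tangentially, so ES is at right angles to SU, with radius 3.1, so the center E sits 3.1 in from both sides at E = (-35.400, 37.600). That places the tangent points at R = (-38.500, 37.600) on CR and S = (-35.400, 40.700) on SU. Then |FS| = |S − F| = 53.941.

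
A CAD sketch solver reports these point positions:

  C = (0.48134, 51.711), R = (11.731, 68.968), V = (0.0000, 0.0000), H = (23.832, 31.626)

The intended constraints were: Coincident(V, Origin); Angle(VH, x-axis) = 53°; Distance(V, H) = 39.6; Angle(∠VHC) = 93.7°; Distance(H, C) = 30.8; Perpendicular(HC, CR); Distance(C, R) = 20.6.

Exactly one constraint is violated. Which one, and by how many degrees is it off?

Perpendicular(HC, CR) — off by 7.60°.

V = (0.00, 0.00) ✓; VH at 53.00° ✓; |VH| = 39.60 ✓; ∠VHC = 93.70° ✓; |HC| = 30.80 ✓; ∠(HC, CR) = 82.40° ✗; |CR| = 20.60 ✓.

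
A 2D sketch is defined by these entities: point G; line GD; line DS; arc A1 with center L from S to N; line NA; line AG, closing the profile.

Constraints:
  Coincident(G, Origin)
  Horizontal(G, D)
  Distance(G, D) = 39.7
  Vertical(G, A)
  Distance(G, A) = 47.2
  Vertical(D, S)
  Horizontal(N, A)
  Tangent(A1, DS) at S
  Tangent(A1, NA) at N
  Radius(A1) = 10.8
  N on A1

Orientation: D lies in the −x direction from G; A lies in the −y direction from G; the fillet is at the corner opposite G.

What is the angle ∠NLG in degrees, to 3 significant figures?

142°

G is at the origin; GD is horizontal with |GD| = 39.7 and D on the −x side, so D = (-39.7, 0.00). GA is vertical with |GA| = 47.2 and A on the −y side, so A = (0.00, -47.2). The virtual corner opposite G is at (-39.7, -47.2). A1 meets DS tangentially, so LS is at right angles to DS and A1 meets NA tangentially, so LN is at right angles to NA, with radius 10.8, so the center L sits 10.8 in from both sides at L = (-28.9, -36.4). That places the tangent points at S = (-39.7, -36.4) on DS and N = (-28.9, -47.2) on NA. Then cos ∠NLG = LN·LG / (|LN||LG|), giving 142°.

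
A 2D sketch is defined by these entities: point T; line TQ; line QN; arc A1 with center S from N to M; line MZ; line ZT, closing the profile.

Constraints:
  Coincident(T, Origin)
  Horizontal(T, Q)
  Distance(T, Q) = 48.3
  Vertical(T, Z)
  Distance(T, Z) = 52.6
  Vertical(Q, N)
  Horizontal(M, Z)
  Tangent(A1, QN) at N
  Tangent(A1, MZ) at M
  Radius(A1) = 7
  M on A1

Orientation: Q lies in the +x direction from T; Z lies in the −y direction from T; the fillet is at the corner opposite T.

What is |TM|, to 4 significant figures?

66.88

The virtual corner opposite T is at (48.30, -52.60). Tangency of A1 to QN means the radius SN is perpendicular to QN and the tangent condition forces SM to be normal to MZ, with radius 7.0, so the center S sits 7.0 in from both sides at S = (41.30, -45.60). That places the tangent points at N = (48.30, -45.60) on QN and M = (41.30, -52.60) on MZ. Then |TM| = |M − T| = 66.88.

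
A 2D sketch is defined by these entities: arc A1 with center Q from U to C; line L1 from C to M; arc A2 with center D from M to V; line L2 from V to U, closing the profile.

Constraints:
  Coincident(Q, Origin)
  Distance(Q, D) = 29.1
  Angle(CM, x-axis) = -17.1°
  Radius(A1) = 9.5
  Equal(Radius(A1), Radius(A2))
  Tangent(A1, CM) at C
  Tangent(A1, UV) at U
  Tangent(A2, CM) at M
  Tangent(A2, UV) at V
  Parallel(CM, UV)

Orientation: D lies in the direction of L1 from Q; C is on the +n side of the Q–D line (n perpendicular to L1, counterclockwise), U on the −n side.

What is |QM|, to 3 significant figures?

30.6

The slot axis is L1's direction at -17.1°, so u = (cos -17.1°, sin -17.1°) = (0.956, -0.294) and n = (−sin -17.1°, cos -17.1°) = (0.294, 0.956). Q is at the origin and D lies 29.1 along u from Q, so D = 29.1·u = (27.8, -8.56). Tangency of A1 to both parallel lines with radius 9.5 puts C and U at Q ± 9.5·n: C = (2.79, 9.08), U = (-2.79, -9.08). Equal radii place M and V the same way about D: M = D + 9.5·n = (30.6, 0.523), V = D − 9.5·n = (25.0, -17.6). Then |QM| = |M − Q| = 30.6.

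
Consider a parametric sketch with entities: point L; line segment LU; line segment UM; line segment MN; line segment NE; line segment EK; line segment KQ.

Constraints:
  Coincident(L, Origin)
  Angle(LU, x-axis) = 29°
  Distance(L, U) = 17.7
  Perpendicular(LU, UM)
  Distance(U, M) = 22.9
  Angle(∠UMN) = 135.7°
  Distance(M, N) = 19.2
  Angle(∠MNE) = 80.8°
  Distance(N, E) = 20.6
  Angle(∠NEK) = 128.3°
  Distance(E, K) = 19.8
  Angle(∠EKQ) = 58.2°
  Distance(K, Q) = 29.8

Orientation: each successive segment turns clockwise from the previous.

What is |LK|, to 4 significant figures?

2.938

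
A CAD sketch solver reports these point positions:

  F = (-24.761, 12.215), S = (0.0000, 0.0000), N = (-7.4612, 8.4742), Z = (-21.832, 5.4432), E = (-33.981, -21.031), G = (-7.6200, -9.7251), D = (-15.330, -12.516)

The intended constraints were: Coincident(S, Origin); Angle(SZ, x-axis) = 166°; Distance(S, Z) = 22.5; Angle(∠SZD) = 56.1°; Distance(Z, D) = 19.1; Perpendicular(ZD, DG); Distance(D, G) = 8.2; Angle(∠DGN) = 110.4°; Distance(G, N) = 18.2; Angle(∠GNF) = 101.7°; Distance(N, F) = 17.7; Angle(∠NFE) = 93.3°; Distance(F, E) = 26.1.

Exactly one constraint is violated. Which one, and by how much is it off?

Distance(F, E) = 26.1 — off by 8.40.

S = (0.00, 0.00) ✓; SZ at 166.0° ✓; |SZ| = 22.50 ✓; ∠SZD = 56.10° ✓; |ZD| = 19.10 ✓; ∠(ZD, DG) = 90.00° ✓; |DG| = 8.200 ✓; ∠DGN = 110.4° ✓; |GN| = 18.20 ✓; ∠GNF = 101.7° ✓; |NF| = 17.70 ✓; ∠NFE = 93.30° ✓; |FE| = 34.50 ✗.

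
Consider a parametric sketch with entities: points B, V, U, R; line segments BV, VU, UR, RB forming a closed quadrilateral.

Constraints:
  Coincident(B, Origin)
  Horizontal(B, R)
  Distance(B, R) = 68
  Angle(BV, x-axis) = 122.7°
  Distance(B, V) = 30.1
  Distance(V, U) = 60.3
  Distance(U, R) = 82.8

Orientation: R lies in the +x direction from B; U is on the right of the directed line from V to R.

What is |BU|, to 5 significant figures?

35.089

B is at the origin; BR is horizontal with |BR| = 68.0 and R in +x, so R = (68.0, 0). BV runs at 122.7° with |BV| = 30.1, so V = (-16.261, 25.329). U is determined by |VU| = 60.3 and |UR| = 82.8 together: it lies at the intersection of circle(V, 60.3) and circle(R, 82.8). With |VR| = 87.986, the foot of the radical line on VR is 25.696 from V and the perpendicular offset is √(60.3² − 25.696²) = 54.551. Taking the right-of-VR solution: U = (-7.3571, -34.309).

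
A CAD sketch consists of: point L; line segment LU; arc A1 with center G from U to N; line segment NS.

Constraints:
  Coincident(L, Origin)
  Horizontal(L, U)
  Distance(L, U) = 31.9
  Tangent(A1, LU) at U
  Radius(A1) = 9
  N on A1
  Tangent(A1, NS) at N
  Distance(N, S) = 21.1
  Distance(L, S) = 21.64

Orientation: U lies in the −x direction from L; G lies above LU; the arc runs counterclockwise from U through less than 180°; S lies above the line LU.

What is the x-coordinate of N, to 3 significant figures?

-25.2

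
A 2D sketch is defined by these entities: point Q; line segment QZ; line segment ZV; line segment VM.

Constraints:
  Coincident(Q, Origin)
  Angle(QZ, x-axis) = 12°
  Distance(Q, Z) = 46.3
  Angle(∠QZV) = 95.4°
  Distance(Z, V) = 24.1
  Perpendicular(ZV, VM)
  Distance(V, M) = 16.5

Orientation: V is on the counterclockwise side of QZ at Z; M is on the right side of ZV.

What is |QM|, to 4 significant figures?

68.76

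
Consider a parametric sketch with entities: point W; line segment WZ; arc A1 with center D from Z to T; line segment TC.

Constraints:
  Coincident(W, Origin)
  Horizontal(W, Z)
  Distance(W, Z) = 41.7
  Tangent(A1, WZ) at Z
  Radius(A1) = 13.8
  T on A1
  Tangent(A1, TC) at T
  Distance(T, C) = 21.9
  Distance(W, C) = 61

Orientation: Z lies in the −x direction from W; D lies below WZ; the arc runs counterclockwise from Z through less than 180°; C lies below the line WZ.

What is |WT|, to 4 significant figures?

57.71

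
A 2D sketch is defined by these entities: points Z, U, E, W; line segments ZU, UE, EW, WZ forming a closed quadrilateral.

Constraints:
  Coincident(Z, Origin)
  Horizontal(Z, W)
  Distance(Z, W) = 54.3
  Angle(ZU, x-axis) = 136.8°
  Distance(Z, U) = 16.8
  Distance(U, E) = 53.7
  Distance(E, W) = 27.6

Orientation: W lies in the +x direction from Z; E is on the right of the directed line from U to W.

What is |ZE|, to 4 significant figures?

37.31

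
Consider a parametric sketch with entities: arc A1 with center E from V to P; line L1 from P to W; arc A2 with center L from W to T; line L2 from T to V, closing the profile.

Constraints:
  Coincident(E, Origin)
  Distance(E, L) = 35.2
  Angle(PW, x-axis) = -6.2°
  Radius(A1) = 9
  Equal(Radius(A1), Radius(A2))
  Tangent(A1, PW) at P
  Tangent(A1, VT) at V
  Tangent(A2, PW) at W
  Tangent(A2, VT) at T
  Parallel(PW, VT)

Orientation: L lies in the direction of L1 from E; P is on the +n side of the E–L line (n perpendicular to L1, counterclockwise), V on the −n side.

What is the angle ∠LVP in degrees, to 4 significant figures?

75.66°

E is at the origin and L lies 35.2 along u from E, so L = 35.2·u = (34.99, -3.802). Tangency of A1 to both parallel lines with radius 9.0 puts P and V at E ± 9.0·n: P = (0.9720, 8.947), V = (-0.9720, -8.947). Then cos ∠LVP = VL·VP / (|VL||VP|), giving 75.66°.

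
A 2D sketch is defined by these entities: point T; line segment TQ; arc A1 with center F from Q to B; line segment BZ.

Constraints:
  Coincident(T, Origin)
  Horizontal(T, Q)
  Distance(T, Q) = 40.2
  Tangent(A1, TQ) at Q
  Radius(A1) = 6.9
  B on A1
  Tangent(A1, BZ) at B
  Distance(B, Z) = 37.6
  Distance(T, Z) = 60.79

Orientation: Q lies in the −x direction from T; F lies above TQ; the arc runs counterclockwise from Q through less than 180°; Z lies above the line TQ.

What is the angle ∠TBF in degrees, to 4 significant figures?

155.0°

Checks: |FB| = 6.900 ✓; ∠(FB, BZ) = 90.00° ✓; |BZ| = 37.60 ✓; |TZ| = 60.79 ✓.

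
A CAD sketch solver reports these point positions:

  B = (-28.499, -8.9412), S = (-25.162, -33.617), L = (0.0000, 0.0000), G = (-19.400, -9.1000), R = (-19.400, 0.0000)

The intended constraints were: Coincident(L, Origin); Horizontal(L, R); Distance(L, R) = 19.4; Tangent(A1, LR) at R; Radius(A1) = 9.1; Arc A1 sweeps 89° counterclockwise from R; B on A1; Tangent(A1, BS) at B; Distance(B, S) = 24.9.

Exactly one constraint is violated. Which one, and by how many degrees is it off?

Tangent(A1, BS) at B — off by 8.70°.

L = (0.00, 0.00) ✓; L.y = 0.00, R.y = 0.00 ✓; |LR| = 19.40 ✓; ∠(GR, RL) = 90.00° ✓; |GR| = 9.100 ✓; bearing(G→B) − bearing(G→R) = 89.00° ✓; |GB| = 9.100 ✓; ∠(GB, BS) = 81.30° ✗; |BS| = 24.90 ✓.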